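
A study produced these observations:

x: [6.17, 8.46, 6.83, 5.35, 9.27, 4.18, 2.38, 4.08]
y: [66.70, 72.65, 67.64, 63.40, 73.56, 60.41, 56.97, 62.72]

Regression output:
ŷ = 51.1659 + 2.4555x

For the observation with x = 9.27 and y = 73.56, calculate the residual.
Residual = -0.3684

The residual is the difference between the actual value and the predicted value:

Residual = y - ŷ

Step 1: Calculate predicted value
ŷ = 51.1659 + 2.4555 × 9.27
ŷ = 73.9284

Step 2: Calculate residual
Residual = 73.56 - 73.9284
Residual = -0.3684

The residual is negative, so the observed y = 73.56 sits below the regression line (the line overestimates it by 0.3684).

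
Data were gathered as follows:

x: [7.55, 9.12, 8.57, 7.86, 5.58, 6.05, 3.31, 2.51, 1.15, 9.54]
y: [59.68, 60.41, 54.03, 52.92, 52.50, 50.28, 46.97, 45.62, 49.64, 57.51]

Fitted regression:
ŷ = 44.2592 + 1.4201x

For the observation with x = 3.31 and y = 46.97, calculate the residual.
Residual = -1.9897

The residual is the difference between the actual value and the predicted value:

Residual = y - ŷ

Step 1: Calculate predicted value
ŷ = 44.2592 + 1.4201 × 3.31
ŷ = 48.9597

Step 2: Calculate residual
Residual = 46.97 - 48.9597
Residual = -1.9897

The residual is negative, so the observed y = 46.97 sits below the regression line (the line overestimates it by 1.9897).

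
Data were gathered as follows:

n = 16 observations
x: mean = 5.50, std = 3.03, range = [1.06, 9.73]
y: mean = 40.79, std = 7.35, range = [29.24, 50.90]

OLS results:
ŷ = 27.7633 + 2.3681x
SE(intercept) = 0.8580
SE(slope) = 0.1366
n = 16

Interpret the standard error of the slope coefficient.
SE(slope) = 0.1366 measures the uncertainty in the estimated slope. The coefficient is estimated precisely (SE/|β̂₁| = 5.8%).

SE(β̂₁) = 0.1366 says: if we drew many samples of n = 16 from the same population and refit each time, the fitted slopes would scatter with a standard deviation of roughly 0.1366 around the true β₁.

Relative precision:
- SE / |β̂₁| = 0.1366 / 2.3681 = 5.8%
- Rule of thumb (under 20%: precise; 20% to under 50%: moderately precise; 50% or more: imprecise) → precise

Link to interval estimation: a confidence interval for β₁ is β̂₁ ± t* × 0.1366, so SE sets the half-width per unit of t*.

What drives SE(β̂₁): larger n (here n = 16) → smaller SE; wider spread of x values → smaller SE; more residual scatter → larger SE.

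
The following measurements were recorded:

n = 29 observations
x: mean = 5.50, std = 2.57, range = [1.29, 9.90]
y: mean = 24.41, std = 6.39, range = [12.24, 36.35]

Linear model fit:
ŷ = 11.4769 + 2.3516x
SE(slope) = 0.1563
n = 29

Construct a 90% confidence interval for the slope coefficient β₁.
The 90% CI for β₁ is (2.0854, 2.6178)

Confidence interval for the slope:

The 90% CI for β₁ is: β̂₁ ± t*(α/2, n-2) × SE(β̂₁)

Step 1: Find critical t-value
- Confidence level = 0.9
- Degrees of freedom = n - 2 = 29 - 2 = 27
- t*(α/2, 27) = 1.7033

Step 2: Calculate margin of error
Margin = 1.7033 × 0.1563 = 0.2662

Step 3: Construct interval
CI = 2.3516 ± 0.2662
CI = (2.0854, 2.6178)

Interpretation: We are 90% confident that the true slope β₁ lies between 2.0854 and 2.6178.
Both endpoints are positive, so the data support a genuinely positive slope at this confidence level.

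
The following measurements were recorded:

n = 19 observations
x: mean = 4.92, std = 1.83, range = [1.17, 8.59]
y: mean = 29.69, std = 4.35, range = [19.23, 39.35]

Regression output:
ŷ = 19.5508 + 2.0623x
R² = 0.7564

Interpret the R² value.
R² = 0.7564 means 75.64% of the variation in y is explained by the linear relationship with x. This indicates a strong fit.

R² = 1 − SS_res/SS_tot compares the residual scatter to the total scatter of y about its mean.

Here R² = 0.7564:
- Explained: 75.64% of the variation in y
- Unexplained (residual): 100% − 75.64% = 24.36%
- Rule of thumb (below 0.3 weak; 0.3 to below 0.7 moderate; 0.7 and above strong) → strong

Note: R² says nothing about causation, and a high R² does not by itself mean the linear form is appropriate — check the residuals.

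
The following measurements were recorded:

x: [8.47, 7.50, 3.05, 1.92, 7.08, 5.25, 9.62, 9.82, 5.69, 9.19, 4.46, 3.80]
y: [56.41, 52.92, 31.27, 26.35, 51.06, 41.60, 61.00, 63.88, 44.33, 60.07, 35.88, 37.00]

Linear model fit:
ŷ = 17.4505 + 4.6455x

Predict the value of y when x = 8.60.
ŷ = 57.4018

To predict y for x = 8.60, substitute into the regression equation:

ŷ = 17.4505 + 4.6455 × 8.60
ŷ = 17.4505 + 39.9513
ŷ = 57.4018

This is the fitted mean response at that x — an individual observation would come with a wider prediction interval.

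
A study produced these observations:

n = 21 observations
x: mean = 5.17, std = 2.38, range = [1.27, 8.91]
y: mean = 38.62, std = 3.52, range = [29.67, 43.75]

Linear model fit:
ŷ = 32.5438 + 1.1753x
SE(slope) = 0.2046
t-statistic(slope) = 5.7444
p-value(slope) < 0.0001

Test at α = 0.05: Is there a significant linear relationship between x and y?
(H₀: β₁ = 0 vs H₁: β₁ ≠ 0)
Reject H₀: p-value < 0.0001 < α = 0.05. The linear relationship is significant at the 5% level.

Hypothesis test for the slope coefficient:

H₀: β₁ = 0 (no linear relationship)
H₁: β₁ ≠ 0 (linear relationship exists)

Test statistic: t = β̂₁ / SE(β̂₁) = 1.1753 / 0.2046 = 5.7444

p < 0.0001: how often a slope estimate this far from 0 (in SE units) would arise by chance if β₁ were truly 0.

Decision rule: reject H₀ if p-value < α.
p-value < 0.0001 < α = 0.05 → reject H₀.

Conclusion: the linear association between x and y is significant at the 5% level.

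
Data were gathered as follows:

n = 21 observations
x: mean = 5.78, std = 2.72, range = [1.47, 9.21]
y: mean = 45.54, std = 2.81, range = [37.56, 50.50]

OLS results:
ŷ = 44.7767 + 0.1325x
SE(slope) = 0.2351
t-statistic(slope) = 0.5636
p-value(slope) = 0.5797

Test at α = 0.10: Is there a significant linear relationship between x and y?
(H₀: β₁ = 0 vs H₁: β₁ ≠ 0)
Since p-value = 0.5797 ≥ α = 0.10, fail to reject H₀ — the slope is not significantly different from 0.

Hypothesis test for the slope coefficient:

H₀: β₁ = 0 (no linear relationship)
H₁: β₁ ≠ 0 (linear relationship exists)

Test statistic: t = β̂₁ / SE(β̂₁) = 0.1325 / 0.2351 = 0.5636

p = 0.5797: how often a slope estimate this far from 0 (in SE units) would arise by chance if β₁ were truly 0.

Decision rule: reject H₀ if p-value < α.
p-value = 0.5797 ≥ α = 0.10 → fail to reject H₀.

At α = 0.10 the data do not provide convincing evidence of a nonzero slope.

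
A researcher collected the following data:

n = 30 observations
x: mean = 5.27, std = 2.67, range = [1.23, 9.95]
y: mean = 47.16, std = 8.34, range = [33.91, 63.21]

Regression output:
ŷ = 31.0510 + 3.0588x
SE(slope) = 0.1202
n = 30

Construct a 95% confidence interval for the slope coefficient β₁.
The 95% CI for β₁ is (2.8126, 3.3050)

Confidence interval for the slope:

The 95% CI for β₁ is: β̂₁ ± t*(α/2, n-2) × SE(β̂₁)

Step 1: Find critical t-value
- Confidence level = 0.95
- Degrees of freedom = n - 2 = 30 - 2 = 28
- t*(α/2, 28) = 2.0484

Step 2: Calculate margin of error
Margin = 2.0484 × 0.1202 = 0.2462

Step 3: Construct interval
CI = 3.0588 ± 0.2462
CI = (2.8126, 3.3050)

Interpretation: each one-unit increase in x is associated with a change in mean y of between 2.8126 and 3.3050, with 95% confidence.
Both endpoints are positive, so the data support a genuinely positive slope at this confidence level.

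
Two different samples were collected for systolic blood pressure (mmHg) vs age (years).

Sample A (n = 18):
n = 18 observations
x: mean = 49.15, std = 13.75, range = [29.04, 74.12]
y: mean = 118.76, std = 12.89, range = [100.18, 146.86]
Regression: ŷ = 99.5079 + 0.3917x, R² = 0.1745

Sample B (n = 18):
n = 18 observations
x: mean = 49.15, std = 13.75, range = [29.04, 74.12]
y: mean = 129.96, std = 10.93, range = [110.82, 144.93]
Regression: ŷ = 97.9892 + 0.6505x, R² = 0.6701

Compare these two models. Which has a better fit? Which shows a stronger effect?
Model B has the better fit (R² = 0.6701 vs 0.1745). Model B shows the stronger effect (|β₁| = 0.6505 vs 0.3917).

Model Comparison:

Which explains more variance? (R²)
- Model A: R² = 0.1745 → 17.45% of variance in blood pressure explained
- Model B: R² = 0.6701 → 67.01% of variance in blood pressure explained
- 0.6701 > 0.1745 → Model B has the better fit

Effect size (slope magnitude):
- Model A: β₁ = 0.3917 → predicted blood pressure rises 0.3917 mmHg per additional year of age
- Model B: β₁ = 0.6505 → predicted blood pressure rises 0.6505 mmHg per additional year of age
- |0.3917| < |0.6505| → Model B shows the stronger marginal effect

Note: The two samples could reflect different populations, time periods, or measurement quality.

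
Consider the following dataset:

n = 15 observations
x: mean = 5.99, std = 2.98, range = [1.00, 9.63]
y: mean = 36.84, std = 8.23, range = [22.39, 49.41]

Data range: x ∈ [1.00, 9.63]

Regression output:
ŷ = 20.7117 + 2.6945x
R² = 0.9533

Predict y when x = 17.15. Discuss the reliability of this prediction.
The equation gives ŷ = 66.9224; however x = 17.15 is 7.52 units above the observed range, so this extrapolated value should not be trusted.

Prediction calculation:
ŷ = 20.7117 + 2.6945 × 17.15
ŷ = 66.9224

Reliability:
- Data range: x ∈ [1.00, 9.63]
- Prediction point: x = 17.15 is 7.52 units above the observed range → this is EXTRAPOLATION, not interpolation

Why that matters here:
- The standard error of prediction grows with (x − x̄)², and x = 17.15 is far from x̄ = 5.99
- R² describes fit only over the sampled x values; it says nothing about behaviour beyond them

The R² = 0.9533 only validates the fit within [1.00, 9.63]; treat ŷ = 66.9224 with caution.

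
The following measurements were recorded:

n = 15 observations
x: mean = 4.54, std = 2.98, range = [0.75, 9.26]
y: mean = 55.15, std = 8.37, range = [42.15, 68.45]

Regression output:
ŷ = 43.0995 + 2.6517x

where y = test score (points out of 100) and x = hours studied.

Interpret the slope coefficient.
On average, test score is about 2.6517 points higher for every extra hour of study time.

The slope β₁ = 2.6517 gives the rate at which the fitted test score changes with study time.

Interpretation:
- Study time up by 1 hour → predicted test score increases by 2.6517 points
- The effect is assumed constant over the observed range of x (linearity)
- The slope describes association in these data, not necessarily a causal effect

The intercept β₀ = 43.0995 is the predicted test score when study time = 0; since the smallest observed x is 0.75, this is an extrapolation and mainly anchors the line.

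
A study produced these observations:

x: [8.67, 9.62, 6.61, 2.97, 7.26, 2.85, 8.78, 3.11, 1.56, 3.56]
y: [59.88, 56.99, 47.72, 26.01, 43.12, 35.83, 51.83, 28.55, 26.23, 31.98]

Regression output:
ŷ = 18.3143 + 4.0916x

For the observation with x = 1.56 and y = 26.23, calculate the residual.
Residual = 1.5328

The residual is the difference between the actual value and the predicted value:

Residual = y - ŷ

Step 1: Calculate predicted value
ŷ = 18.3143 + 4.0916 × 1.56
ŷ = 24.6972

Step 2: Calculate residual
Residual = 26.23 - 24.6972
Residual = 1.5328

Sign check: y > ŷ, so the point is above the line and the fit underestimates here.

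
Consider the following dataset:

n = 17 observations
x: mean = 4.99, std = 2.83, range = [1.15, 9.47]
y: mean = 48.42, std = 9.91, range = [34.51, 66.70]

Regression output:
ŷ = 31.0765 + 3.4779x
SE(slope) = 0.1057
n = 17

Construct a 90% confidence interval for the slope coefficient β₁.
The 90% CI for β₁ is (3.2926, 3.6632)

Confidence interval for the slope:

The 90% CI for β₁ is: β̂₁ ± t*(α/2, n-2) × SE(β̂₁)

Step 1: Find critical t-value
- Confidence level = 0.9
- Degrees of freedom = n - 2 = 17 - 2 = 15
- t*(α/2, 15) = 1.7531

Step 2: Calculate margin of error
Margin = 1.7531 × 0.1057 = 0.1853

Step 3: Construct interval
CI = 3.4779 ± 0.1853
CI = (3.2926, 3.6632)

Interpretation: intervals built this way capture the true β₁ in 90% of repeated samples; here the plausible range for the per-unit effect of x on y is 3.2926 to 3.6632.
The interval does not include 0, suggesting a significant linear relationship.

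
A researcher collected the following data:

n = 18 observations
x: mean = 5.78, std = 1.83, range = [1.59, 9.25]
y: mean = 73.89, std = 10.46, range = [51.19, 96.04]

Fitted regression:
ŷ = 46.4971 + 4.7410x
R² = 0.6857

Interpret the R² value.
About 68.57% of the variability in y is accounted for by the regression on x (R² = 0.6857) — a moderate linear fit.

R² (coefficient of determination) measures the proportion of variance in y explained by the regression model.

Here R² = 0.6857:
- Explained: 68.57% of the variation in y
- Unexplained (residual): 100% − 68.57% = 31.43%
- Rule of thumb (below 0.3 weak; 0.3 to below 0.7 moderate; 0.7 and above strong) → moderate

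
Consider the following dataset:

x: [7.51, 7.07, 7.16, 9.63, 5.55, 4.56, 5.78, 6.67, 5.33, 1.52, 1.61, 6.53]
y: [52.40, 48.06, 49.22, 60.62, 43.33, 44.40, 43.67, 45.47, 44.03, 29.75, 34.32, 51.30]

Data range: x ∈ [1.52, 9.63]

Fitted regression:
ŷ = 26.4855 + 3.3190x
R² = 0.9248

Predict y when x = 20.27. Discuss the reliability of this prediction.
ŷ = 93.7616, but this is extrapolation (above the data range [1.52, 9.63]) and may be unreliable.

Prediction calculation:
ŷ = 26.4855 + 3.3190 × 20.27
ŷ = 93.7616

Reliability:
- Data range: x ∈ [1.52, 9.63]
- Prediction point: x = 20.27 is 10.64 units above the observed range → this is EXTRAPOLATION, not interpolation

Why that matters here:
- R² describes fit only over the sampled x values; it says nothing about behaviour beyond them
- Real relationships often flatten, saturate, or turn nonlinear at extremes
- The linear relationship may not hold outside the observed range

A defensible statement: 'if the linear trend continued to x = 20.27, y would be about 93.7616' — the premise is untested.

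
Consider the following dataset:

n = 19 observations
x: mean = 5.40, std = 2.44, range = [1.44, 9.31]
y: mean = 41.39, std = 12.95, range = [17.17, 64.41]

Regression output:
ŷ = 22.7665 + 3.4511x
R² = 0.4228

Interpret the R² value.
R² = 0.4228 means 42.28% of the variation in y is explained by the linear relationship with x. This indicates a moderate fit.

R² = 1 − SS_res/SS_tot compares the residual scatter to the total scatter of y about its mean.

Here R² = 0.4228:
- Explained: 42.28% of the variation in y
- Unexplained (residual): 100% − 42.28% = 57.72%
- Rule of thumb (below 0.3 weak; 0.3 to below 0.7 moderate; 0.7 and above strong) → moderate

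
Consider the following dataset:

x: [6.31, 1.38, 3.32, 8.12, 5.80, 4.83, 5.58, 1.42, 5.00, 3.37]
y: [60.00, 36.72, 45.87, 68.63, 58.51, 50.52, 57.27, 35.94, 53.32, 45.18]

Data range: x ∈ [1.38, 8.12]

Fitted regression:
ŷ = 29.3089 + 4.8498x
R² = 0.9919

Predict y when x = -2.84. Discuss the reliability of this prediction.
ŷ = 15.5355, but this is extrapolation (below the data range [1.38, 8.12]) and may be unreliable.

Prediction calculation:
ŷ = 29.3089 + 4.8498 × (-2.84)
ŷ = 15.5355

Reliability:
- Data range: x ∈ [1.38, 8.12]
- Prediction point: x = -2.84 is 4.22 units below the observed range → this is EXTRAPOLATION, not interpolation

Why that matters here:
- Real relationships often flatten, saturate, or turn nonlinear at extremes
- R² describes fit only over the sampled x values; it says nothing about behaviour beyond them

A defensible statement: 'if the linear trend continued to x = -2.84, y would be about 15.5355' — the premise is untested.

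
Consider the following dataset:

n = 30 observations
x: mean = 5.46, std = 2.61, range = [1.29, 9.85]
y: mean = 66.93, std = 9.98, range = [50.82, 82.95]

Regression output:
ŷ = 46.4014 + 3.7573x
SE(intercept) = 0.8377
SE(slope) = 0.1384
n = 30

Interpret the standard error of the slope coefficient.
The slope 3.7573 is pinned down to within about ±0.1384 (one SE) by these data — relative uncertainty 3.7%, i.e. precise.

What SE measures:
- The standard error quantifies the sampling variability of the coefficient estimate
- It is the estimated standard deviation of β̂₁ across hypothetical repeated samples of the same size
- Smaller SE → more precise estimate

Relative precision:
- SE / |β̂₁| = 0.1384 / 3.7573 = 3.7%
- Rule of thumb (under 20%: precise; 20% to under 50%: moderately precise; 50% or more: imprecise) → precise

Rough 95% range (±2 SE): 3.7573 ± 0.2768 → (3.4805, 4.0341).

What drives SE(β̂₁): larger n (here n = 30) → smaller SE.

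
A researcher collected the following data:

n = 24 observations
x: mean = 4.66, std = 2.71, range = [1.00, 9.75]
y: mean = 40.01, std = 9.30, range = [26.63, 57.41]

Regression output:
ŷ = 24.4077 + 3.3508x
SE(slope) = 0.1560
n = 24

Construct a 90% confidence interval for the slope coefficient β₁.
The 90% CI for β₁ is (3.0829, 3.6187)

Confidence interval for the slope:

The 90% CI for β₁ is: β̂₁ ± t*(α/2, n-2) × SE(β̂₁)

Step 1: Find critical t-value
- Confidence level = 0.9
- Degrees of freedom = n - 2 = 24 - 2 = 22
- t*(α/2, 22) = 1.7171

Step 2: Calculate margin of error
Margin = 1.7171 × 0.1560 = 0.2679

Step 3: Construct interval
CI = 3.3508 ± 0.2679
CI = (3.0829, 3.6187)

Interpretation: We are 90% confident that the true slope β₁ lies between 3.0829 and 3.6187.
The interval does not include 0, suggesting a significant linear relationship.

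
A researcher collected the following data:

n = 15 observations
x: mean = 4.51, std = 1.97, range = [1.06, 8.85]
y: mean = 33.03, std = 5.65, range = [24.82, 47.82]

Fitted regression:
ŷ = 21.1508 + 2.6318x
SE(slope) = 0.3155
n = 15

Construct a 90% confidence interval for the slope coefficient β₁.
The 90% CI for β₁ is (2.0731, 3.1905)

Confidence interval for the slope:

The 90% CI for β₁ is: β̂₁ ± t*(α/2, n-2) × SE(β̂₁)

Step 1: Find critical t-value
- Confidence level = 0.9
- Degrees of freedom = n - 2 = 15 - 2 = 13
- t*(α/2, 13) = 1.7709

Step 2: Calculate margin of error
Margin = 1.7709 × 0.3155 = 0.5587

Step 3: Construct interval
CI = 2.6318 ± 0.5587
CI = (2.0731, 3.1905)

Interpretation: intervals built this way capture the true β₁ in 90% of repeated samples; here the plausible range for the per-unit effect of x on y is 2.0731 to 3.1905.
Both endpoints are positive, so the data support a genuinely positive slope at this confidence level.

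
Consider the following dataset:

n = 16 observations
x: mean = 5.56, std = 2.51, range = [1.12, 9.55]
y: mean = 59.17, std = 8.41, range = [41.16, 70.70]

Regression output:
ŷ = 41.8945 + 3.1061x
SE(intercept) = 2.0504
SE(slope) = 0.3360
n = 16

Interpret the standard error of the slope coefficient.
SE(slope) = 0.3360 measures the uncertainty in the estimated slope. The coefficient is estimated precisely (SE/|β̂₁| = 10.8%).

What SE measures:
- The standard error quantifies the sampling variability of the coefficient estimate
- It is the estimated standard deviation of β̂₁ across hypothetical repeated samples of the same size
- Smaller SE → more precise estimate

Relative precision:
- SE / |β̂₁| = 0.3360 / 3.1061 = 10.8%
- Rule of thumb (under 20%: precise; 20% to under 50%: moderately precise; 50% or more: imprecise) → precise

Link to interval estimation: a confidence interval for β₁ is β̂₁ ± t* × 0.3360, so SE sets the half-width per unit of t*.

What drives SE(β̂₁): wider spread of x values → smaller SE; more residual scatter → larger SE; larger n (here n = 16) → smaller SE.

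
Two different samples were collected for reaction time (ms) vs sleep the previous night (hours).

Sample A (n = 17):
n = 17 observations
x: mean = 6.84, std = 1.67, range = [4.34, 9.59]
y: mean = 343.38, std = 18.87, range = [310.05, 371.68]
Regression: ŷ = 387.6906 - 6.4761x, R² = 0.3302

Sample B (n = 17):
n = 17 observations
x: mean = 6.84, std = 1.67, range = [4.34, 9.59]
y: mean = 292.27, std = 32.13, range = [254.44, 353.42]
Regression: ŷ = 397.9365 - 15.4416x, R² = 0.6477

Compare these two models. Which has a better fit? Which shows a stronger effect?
Model B has the better fit (R² = 0.6477 vs 0.3302). Model B shows the stronger effect (|β₁| = 15.4416 vs 6.4761).

Model Comparison:

Goodness of fit (R²):
- Model A: R² = 0.3302 → 33.02% of variance in reaction time explained
- Model B: R² = 0.6477 → 64.77% of variance in reaction time explained
- 0.6477 > 0.3302 → Model B has the better fit

Effect size (slope magnitude):
- Model A: β₁ = -6.4761 → predicted reaction time falls 6.4761 ms per additional hour of sleep
- Model B: β₁ = -15.4416 → predicted reaction time falls 15.4416 ms per additional hour of sleep
- |-6.4761| < |-15.4416| → Model B shows the stronger marginal effect

Note: A steeper slope doesn't make a better model if the scatter around the line is large.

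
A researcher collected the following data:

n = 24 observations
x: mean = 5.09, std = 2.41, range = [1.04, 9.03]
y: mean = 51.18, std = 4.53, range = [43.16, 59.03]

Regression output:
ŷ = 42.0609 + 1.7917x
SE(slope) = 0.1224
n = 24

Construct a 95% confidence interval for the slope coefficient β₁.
The 95% CI for β₁ is (1.5379, 2.0455)

Confidence interval for the slope:

The 95% CI for β₁ is: β̂₁ ± t*(α/2, n-2) × SE(β̂₁)

Step 1: Find critical t-value
- Confidence level = 0.95
- Degrees of freedom = n - 2 = 24 - 2 = 22
- t*(α/2, 22) = 2.0739

Step 2: Calculate margin of error
Margin = 2.0739 × 0.1224 = 0.2538

Step 3: Construct interval
CI = 1.7917 ± 0.2538
CI = (1.5379, 2.0455)

Interpretation: We are 95% confident that the true slope β₁ lies between 1.5379 and 2.0455.
Since 0 is outside the interval, a two-sided test at α = 0.05 would reject H₀: β₁ = 0.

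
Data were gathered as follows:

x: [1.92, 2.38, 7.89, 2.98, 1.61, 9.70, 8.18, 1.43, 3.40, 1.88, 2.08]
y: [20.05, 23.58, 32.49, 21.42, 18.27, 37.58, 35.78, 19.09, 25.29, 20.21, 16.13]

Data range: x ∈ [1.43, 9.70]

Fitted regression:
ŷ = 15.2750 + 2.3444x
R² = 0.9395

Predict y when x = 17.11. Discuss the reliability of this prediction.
ŷ = 55.3877 (extrapolation — x = 17.11 lies outside [1.43, 9.70], so reliability is low).

Prediction calculation:
ŷ = 15.2750 + 2.3444 × 17.11
ŷ = 55.3877

Reliability:
- Data range: x ∈ [1.43, 9.70]
- Prediction point: x = 17.11 is 7.41 units above the observed range → this is EXTRAPOLATION, not interpolation

Why that matters here:
- The linear relationship may not hold outside the observed range
- R² describes fit only over the sampled x values; it says nothing about behaviour beyond them

The R² = 0.9395 only validates the fit within [1.43, 9.70]; treat ŷ = 55.3877 with caution.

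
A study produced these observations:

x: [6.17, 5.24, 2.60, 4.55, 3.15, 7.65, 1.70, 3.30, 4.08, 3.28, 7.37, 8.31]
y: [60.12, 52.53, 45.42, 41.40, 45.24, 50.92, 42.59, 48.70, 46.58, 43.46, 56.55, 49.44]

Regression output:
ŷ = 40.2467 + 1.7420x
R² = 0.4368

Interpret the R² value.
The model explains 43.68% of the variance in y (R² = 0.4368), leaving 56.32% unexplained; the fit is moderate.

R² (coefficient of determination) measures the proportion of variance in y explained by the regression model.

Here R² = 0.4368:
- Explained: 43.68% of the variation in y
- Unexplained (residual): 100% − 43.68% = 56.32%
- Rule of thumb (below 0.3 weak; 0.3 to below 0.7 moderate; 0.7 and above strong) → moderate

Equivalently, for simple linear regression R² = r², so |r| = √0.4368 ≈ 0.6609.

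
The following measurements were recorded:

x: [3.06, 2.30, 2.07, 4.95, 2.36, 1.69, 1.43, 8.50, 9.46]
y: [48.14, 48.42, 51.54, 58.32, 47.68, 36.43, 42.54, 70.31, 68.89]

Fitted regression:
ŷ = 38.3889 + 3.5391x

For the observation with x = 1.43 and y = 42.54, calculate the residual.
Residual = -0.9098

The residual is the difference between the actual value and the predicted value:

Residual = y - ŷ

Step 1: Calculate predicted value
ŷ = 38.3889 + 3.5391 × 1.43
ŷ = 43.4498

Step 2: Calculate residual
Residual = 42.54 - 43.4498
Residual = -0.9098

Sign check: y < ŷ, so the point is below the line and the fit overestimates here.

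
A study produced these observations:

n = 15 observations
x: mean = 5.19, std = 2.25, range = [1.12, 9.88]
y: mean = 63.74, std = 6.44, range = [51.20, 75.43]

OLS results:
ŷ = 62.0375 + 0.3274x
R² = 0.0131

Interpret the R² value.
About 1.31% of the variability in y is accounted for by the regression on x (R² = 0.0131) — a weak linear fit.

R² (coefficient of determination) measures the proportion of variance in y explained by the regression model.

Here R² = 0.0131:
- Explained: 1.31% of the variation in y
- Unexplained (residual): 100% − 1.31% = 98.69%
- Rule of thumb (below 0.3 weak; 0.3 to below 0.7 moderate; 0.7 and above strong) → weak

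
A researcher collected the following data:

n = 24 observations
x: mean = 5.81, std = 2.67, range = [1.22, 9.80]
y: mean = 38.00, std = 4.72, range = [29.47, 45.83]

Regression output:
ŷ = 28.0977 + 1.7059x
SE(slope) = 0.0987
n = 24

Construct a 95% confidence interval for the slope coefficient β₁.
The 95% CI for β₁ is (1.5012, 1.9106)

Confidence interval for the slope:

The 95% CI for β₁ is: β̂₁ ± t*(α/2, n-2) × SE(β̂₁)

Step 1: Find critical t-value
- Confidence level = 0.95
- Degrees of freedom = n - 2 = 24 - 2 = 22
- t*(α/2, 22) = 2.0739

Step 2: Calculate margin of error
Margin = 2.0739 × 0.0987 = 0.2047

Step 3: Construct interval
CI = 1.7059 ± 0.2047
CI = (1.5012, 1.9106)

Interpretation: intervals built this way capture the true β₁ in 95% of repeated samples; here the plausible range for the per-unit effect of x on y is 1.5012 to 1.9106.
Since 0 is outside the interval, a two-sided test at α = 0.05 would reject H₀: β₁ = 0.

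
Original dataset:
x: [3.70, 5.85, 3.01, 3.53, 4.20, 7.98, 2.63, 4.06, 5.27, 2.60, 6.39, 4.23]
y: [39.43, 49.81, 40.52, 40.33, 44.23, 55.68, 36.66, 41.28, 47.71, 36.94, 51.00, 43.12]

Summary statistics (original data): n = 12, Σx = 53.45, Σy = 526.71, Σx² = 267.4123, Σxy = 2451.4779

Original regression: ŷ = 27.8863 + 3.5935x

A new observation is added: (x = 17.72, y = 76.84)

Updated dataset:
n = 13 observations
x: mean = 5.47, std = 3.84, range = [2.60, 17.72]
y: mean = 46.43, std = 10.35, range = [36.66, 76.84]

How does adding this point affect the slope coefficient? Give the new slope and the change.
New slope β₁ = 2.6534 versus 3.5935 before: a change of -0.9401 (-26.2%).

x = 17.72 lies well outside the original x-range [2.60, 7.98] (x̄ ≈ 4.45), so this observation has high leverage and can move the slope substantially.

Step 1: Update the sums with the new point (n goes from 12 to 13)
Σx  = 53.45 + 17.72 = 71.17
Σy  = 526.71 + 76.84 = 603.55
Σx² = 267.4123 + 17.72² = 267.4123 + 313.9984 = 581.4107
Σxy = 2451.4779 + 17.72×76.84 = 2451.4779 + 1361.6048 = 3813.0827

Step 2: Recompute the slope with b₁ = (nΣxy − ΣxΣy) / (nΣx² − (Σx)²)
Numerator   = 13×3813.0827 − 71.17×603.55 = 49570.0751 − 42954.6535 = 6615.4216
Denominator = 13×581.4107 − 71.17² = 7558.3391 − 5065.1689 = 2493.1702
b₁(new) = 6615.4216 / 2493.1702 = 2.6534

(Same formula on the original sums: (12×2451.4779 − 53.45×526.71) / (12×267.4123 − 53.45²) = 1265.0853 / 352.0451 = 3.5935, matching the given fit.)

Step 3: Change in slope
Δβ₁ = 2.6534 − 3.5935 = -0.9401
Relative change = -0.9401 / 3.5935 × 100% = -26.2%
→ the slope decreases when the point is added.

Because the point sits below the extension of the original line at a high-leverage x, it tilts the fit down.
In practice: refit with and without it and report both if conclusions differ; examine leverage (hᵢ) and Cook's distance rather than deleting it automatically.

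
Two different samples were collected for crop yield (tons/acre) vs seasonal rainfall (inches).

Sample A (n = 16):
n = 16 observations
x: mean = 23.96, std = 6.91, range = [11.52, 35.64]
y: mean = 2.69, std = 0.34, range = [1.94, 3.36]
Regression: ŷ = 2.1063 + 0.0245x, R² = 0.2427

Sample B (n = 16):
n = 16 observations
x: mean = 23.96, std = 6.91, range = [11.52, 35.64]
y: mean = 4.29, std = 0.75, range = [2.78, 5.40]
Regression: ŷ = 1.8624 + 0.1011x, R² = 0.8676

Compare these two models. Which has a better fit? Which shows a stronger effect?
Model B has the better fit (R² = 0.8676 vs 0.2427). Model B shows the stronger effect (|β₁| = 0.1011 vs 0.0245).

Model Comparison:

Goodness of fit (R²):
- Model A: R² = 0.2427 → 24.27% of variance in crop yield explained
- Model B: R² = 0.8676 → 86.76% of variance in crop yield explained
- 0.8676 > 0.2427 → Model B has the better fit

Effect size (slope magnitude):
- Model A: β₁ = 0.0245 → predicted crop yield rises 0.0245 tons/acre per additional inch of rainfall
- Model B: β₁ = 0.1011 → predicted crop yield rises 0.1011 tons/acre per additional inch of rainfall
- |0.0245| < |0.1011| → Model B shows the stronger marginal effect

Notes:
- R² measures how tightly points cluster around the line; β₁ measures how steep the line is — they answer different questions.
- A better fit (higher R²) doesn't necessarily mean a more important relationship.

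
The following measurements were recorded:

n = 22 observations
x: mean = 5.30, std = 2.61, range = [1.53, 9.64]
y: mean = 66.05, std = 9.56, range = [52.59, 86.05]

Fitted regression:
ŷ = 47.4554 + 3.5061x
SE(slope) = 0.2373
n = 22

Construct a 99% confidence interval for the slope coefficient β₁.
The 99% CI for β₁ is (2.8309, 4.1813)

Confidence interval for the slope:

The 99% CI for β₁ is: β̂₁ ± t*(α/2, n-2) × SE(β̂₁)

Step 1: Find critical t-value
- Confidence level = 0.99
- Degrees of freedom = n - 2 = 22 - 2 = 20
- t*(α/2, 20) = 2.8453

Step 2: Calculate margin of error
Margin = 2.8453 × 0.2373 = 0.6752

Step 3: Construct interval
CI = 3.5061 ± 0.6752
CI = (2.8309, 4.1813)

Interpretation: each one-unit increase in x is associated with a change in mean y of between 2.8309 and 4.1813, with 99% confidence.
Both endpoints are positive, so the data support a genuinely positive slope at this confidence level.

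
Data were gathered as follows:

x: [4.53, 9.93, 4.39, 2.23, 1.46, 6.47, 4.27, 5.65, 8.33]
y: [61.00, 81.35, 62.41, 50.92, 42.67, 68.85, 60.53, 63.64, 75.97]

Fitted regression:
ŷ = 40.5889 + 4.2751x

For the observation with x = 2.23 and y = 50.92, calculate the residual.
Residual = 0.7976

The residual is the difference between the actual value and the predicted value:

Residual = y - ŷ

Step 1: Calculate predicted value
ŷ = 40.5889 + 4.2751 × 2.23
ŷ = 50.1224

Step 2: Calculate residual
Residual = 50.92 - 50.1224
Residual = 0.7976

Interpretation: the model underestimates the actual value by 0.7976 at this point (positive residual → observation lies above the fitted line).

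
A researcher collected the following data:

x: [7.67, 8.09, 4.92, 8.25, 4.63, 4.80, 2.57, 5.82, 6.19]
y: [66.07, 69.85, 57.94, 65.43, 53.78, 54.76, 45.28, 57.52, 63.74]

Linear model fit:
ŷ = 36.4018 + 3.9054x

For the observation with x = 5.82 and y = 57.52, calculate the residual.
Residual = -1.6112

The residual is the difference between the actual value and the predicted value:

Residual = y - ŷ

Step 1: Calculate predicted value
ŷ = 36.4018 + 3.9054 × 5.82
ŷ = 59.1312

Step 2: Calculate residual
Residual = 57.52 - 59.1312
Residual = -1.6112

Sign check: y < ŷ, so the point is below the line and the fit overestimates here.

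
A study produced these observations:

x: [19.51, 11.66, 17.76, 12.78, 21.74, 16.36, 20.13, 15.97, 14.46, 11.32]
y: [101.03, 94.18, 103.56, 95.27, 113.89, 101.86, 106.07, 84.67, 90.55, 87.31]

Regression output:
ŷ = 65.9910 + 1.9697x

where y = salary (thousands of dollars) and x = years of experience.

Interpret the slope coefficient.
On average, salary is about 1.9697 thousand dollars higher for every extra year of experience.

β₁ = 1.9697 is the change in predicted salary (thousand dollars) per additional year of experience.

Interpretation:
- Experience up by 1 year → predicted salary increases by 1.9697 thousand dollars
- The effect is assumed constant over the observed range of x (linearity)
- The sign (+) gives the direction; the magnitude 1.9697 gives the size of the effect per year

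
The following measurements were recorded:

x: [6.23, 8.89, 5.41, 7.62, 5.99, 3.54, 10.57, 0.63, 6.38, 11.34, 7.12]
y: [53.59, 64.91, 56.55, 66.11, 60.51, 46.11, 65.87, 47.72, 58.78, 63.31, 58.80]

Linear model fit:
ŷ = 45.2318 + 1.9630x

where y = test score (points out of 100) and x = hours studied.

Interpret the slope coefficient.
For each additional hour of study time, predicted test score increases by approximately 1.9630 points.

β₁ = 1.9630 is the change in predicted test score (points) per additional hour of study time.

Interpretation:
- Study time up by 1 hour → predicted test score increases by 1.9630 points
- This is a linear approximation: the same per-unit change is assumed across the whole observed x range
- The slope describes association in these data, not necessarily a causal effect

The intercept β₀ = 45.2318 is the predicted test score when study time = 0; since the smallest observed x is 0.63, this is an extrapolation and mainly anchors the line.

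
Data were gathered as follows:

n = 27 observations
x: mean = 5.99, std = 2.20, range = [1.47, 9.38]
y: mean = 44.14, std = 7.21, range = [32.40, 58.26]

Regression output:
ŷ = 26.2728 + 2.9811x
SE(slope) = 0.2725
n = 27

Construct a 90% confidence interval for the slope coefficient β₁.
The 90% CI for β₁ is (2.5156, 3.4466)

Confidence interval for the slope:

The 90% CI for β₁ is: β̂₁ ± t*(α/2, n-2) × SE(β̂₁)

Step 1: Find critical t-value
- Confidence level = 0.9
- Degrees of freedom = n - 2 = 27 - 2 = 25
- t*(α/2, 25) = 1.7081

Step 2: Calculate margin of error
Margin = 1.7081 × 0.2725 = 0.4655

Step 3: Construct interval
CI = 2.9811 ± 0.4655
CI = (2.5156, 3.4466)

Interpretation: intervals built this way capture the true β₁ in 90% of repeated samples; here the plausible range for the per-unit effect of x on y is 2.5156 to 3.4466.
Since 0 is outside the interval, a two-sided test at α = 0.10 would reject H₀: β₁ = 0.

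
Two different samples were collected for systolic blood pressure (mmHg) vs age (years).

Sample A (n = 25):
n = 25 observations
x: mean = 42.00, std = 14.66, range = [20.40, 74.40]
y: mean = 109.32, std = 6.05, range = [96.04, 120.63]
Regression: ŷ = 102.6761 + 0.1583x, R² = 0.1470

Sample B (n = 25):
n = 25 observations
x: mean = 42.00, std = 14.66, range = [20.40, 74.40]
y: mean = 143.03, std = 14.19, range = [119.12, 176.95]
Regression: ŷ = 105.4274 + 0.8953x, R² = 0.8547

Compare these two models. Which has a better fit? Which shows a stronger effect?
Model B has the better fit (R² = 0.8547 vs 0.1470). Model B shows the stronger effect (|β₁| = 0.8953 vs 0.1583).

Model Comparison:

Fit — compare R²:
- Model A: R² = 0.1470 → 14.70% of variance in blood pressure explained
- Model B: R² = 0.8547 → 85.47% of variance in blood pressure explained
- 0.8547 > 0.1470 → Model B has the better fit

Strength of effect — compare |β₁|:
- Model A: β₁ = 0.1583 → predicted blood pressure rises 0.1583 mmHg per additional year of age
- Model B: β₁ = 0.8953 → predicted blood pressure rises 0.8953 mmHg per additional year of age
- |0.1583| < |0.8953| → Model B shows the stronger marginal effect

Note: A better fit (higher R²) doesn't necessarily mean a more important relationship.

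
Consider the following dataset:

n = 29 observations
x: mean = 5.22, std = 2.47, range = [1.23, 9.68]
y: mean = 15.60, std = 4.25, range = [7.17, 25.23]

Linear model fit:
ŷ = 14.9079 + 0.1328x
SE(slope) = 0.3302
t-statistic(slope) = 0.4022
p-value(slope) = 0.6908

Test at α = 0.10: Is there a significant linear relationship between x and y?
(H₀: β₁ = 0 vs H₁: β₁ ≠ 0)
Since p-value = 0.6908 ≥ α = 0.10, fail to reject H₀ — the slope is not significantly different from 0.

Hypothesis test for the slope coefficient:

H₀: β₁ = 0 (no linear relationship)
H₁: β₁ ≠ 0 (linear relationship exists)

Test statistic: t = β̂₁ / SE(β̂₁) = 0.1328 / 0.3302 = 0.4022

With df = 27, the two-sided p-value for |t| = 0.4022 is 0.6908.

Decision rule: reject H₀ if p-value < α.
p-value = 0.6908 ≥ α = 0.10 → fail to reject H₀.

Conclusion: the linear association between x and y is not significant at the 10% level.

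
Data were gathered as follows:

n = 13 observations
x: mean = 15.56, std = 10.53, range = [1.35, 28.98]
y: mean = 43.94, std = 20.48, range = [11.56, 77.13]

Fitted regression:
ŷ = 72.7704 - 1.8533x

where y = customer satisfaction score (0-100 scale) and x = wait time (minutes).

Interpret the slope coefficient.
For each additional minute of wait time, predicted satisfaction score decreases by approximately 1.8533 points.

The slope coefficient β₁ = -1.8533 represents the marginal effect of wait time on satisfaction score.

Interpretation:
- Wait time up by 1 minute → predicted satisfaction score decreases by 1.8533 points
- The effect is assumed constant over the observed range of x (linearity)

(β₀ = 72.7704 is the fitted value at x = 0 and is not part of the slope interpretation.)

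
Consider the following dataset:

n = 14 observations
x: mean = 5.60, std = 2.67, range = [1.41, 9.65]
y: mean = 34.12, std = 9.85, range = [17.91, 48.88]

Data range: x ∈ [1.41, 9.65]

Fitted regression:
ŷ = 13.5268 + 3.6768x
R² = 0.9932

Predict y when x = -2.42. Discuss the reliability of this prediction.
The equation gives ŷ = 4.6289; however x = -2.42 is 3.83 units below the observed range, so this extrapolated value should not be trusted.

Prediction calculation:
ŷ = 13.5268 + 3.6768 × (-2.42)
ŷ = 4.6289

Reliability:
- Data range: x ∈ [1.41, 9.65]
- Prediction point: x = -2.42 is 3.83 units below the observed range → this is EXTRAPOLATION, not interpolation

Why that matters here:
- R² describes fit only over the sampled x values; it says nothing about behaviour beyond them
- There are no observations near this x to validate the fitted line there

A defensible statement: 'if the linear trend continued to x = -2.42, y would be about 4.6289' — the premise is untested.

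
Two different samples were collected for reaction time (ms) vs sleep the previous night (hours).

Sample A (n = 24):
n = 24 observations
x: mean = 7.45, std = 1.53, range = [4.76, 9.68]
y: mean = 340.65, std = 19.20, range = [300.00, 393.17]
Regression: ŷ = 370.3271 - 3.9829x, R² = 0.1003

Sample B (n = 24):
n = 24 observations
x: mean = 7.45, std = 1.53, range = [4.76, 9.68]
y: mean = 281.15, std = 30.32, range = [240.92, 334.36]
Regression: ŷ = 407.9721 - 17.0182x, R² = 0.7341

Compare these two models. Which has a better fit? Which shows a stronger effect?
Model B has the better fit (R² = 0.7341 vs 0.1003). Model B shows the stronger effect (|β₁| = 17.0182 vs 3.9829).

Model Comparison:

Goodness of fit (R²):
- Model A: R² = 0.1003 → 10.03% of variance in reaction time explained
- Model B: R² = 0.7341 → 73.41% of variance in reaction time explained
- 0.7341 > 0.1003 → Model B has the better fit

Which has the larger per-hour effect? (|β₁|)
- Model A: β₁ = -3.9829 → predicted reaction time falls 3.9829 ms per additional hour of sleep
- Model B: β₁ = -17.0182 → predicted reaction time falls 17.0182 ms per additional hour of sleep
- |-3.9829| < |-17.0182| → Model B shows the stronger marginal effect

Notes:
- A better fit (higher R²) doesn't necessarily mean a more important relationship.
- R² measures how tightly points cluster around the line; β₁ measures how steep the line is — they answer different questions.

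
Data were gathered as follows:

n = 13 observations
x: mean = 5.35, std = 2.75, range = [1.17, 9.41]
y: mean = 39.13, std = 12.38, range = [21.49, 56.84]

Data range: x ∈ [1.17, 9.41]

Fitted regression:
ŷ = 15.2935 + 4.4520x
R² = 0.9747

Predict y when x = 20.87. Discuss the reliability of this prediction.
ŷ = 108.2067 (extrapolation — x = 20.87 lies outside [1.17, 9.41], so reliability is low).

Prediction calculation:
ŷ = 15.2935 + 4.4520 × 20.87
ŷ = 108.2067

Reliability:
- Data range: x ∈ [1.17, 9.41]
- Prediction point: x = 20.87 is 11.46 units above the observed range → this is EXTRAPOLATION, not interpolation

Why that matters here:
- Real relationships often flatten, saturate, or turn nonlinear at extremes
- The standard error of prediction grows with (x − x̄)², and x = 20.87 is far from x̄ = 5.35

The R² = 0.9747 only validates the fit within [1.17, 9.41]; treat ŷ = 108.2067 with caution.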